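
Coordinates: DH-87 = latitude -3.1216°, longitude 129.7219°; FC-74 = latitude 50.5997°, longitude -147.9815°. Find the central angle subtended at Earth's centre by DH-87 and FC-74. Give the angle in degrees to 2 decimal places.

87.54°

Δφ = 53.7213°,  Δλ = 82.2966°
a = sin²(Δφ/2) + cos φ₁ cos φ₂ sin²(Δλ/2) = 0.478561
c = 2·arcsin(√a) = 1.527906 rad = 87.5425°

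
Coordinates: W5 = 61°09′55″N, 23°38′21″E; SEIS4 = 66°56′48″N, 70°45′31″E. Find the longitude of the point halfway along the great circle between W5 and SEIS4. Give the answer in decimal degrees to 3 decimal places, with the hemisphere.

W5: φ = +61.16528°, λ = +23.63917°
SEIS4: φ = +66.94667°, λ = +70.75861°
Bx = cos φ₂ cos Δλ = 0.266465,  By = cos φ₂ sin Δλ = 0.286945
φₘ = atan2(sin φ₁ + sin φ₂, √((cos φ₁ + Bx)² + By²)) = 65.94279°
λₘ = λ₁ + atan2(By, cos φ₁ + Bx) = 44.60764°

44.608°E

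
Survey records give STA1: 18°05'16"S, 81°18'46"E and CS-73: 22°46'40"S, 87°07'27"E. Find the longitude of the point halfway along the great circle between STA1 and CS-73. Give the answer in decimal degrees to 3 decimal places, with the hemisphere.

84.174°E

STA1: φ = -18.08778°, λ = +81.31278°
CS-73: φ = -22.77778°, λ = +87.12417°
Bx = cos φ₂ cos Δλ = 0.917275,  By = cos φ₂ sin Δλ = 0.093358
φₘ = atan2(sin φ₁ + sin φ₂, √((cos φ₁ + Bx)² + By²)) = -20.45690°
λₘ = λ₁ + atan2(By, cos φ₁ + Bx) = 84.17410°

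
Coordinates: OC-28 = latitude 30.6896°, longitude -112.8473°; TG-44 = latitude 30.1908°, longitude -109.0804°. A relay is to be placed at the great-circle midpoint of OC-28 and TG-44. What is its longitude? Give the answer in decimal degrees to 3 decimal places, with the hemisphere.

Bx = cos φ₂ cos Δλ = 0.862488,  By = cos φ₂ sin Δλ = 0.056786
φₘ = atan2(sin φ₁ + sin φ₂, √((cos φ₁ + Bx)² + By²)) = 30.45373°
λₘ = λ₁ + atan2(By, cos φ₁ + Bx) = -110.95903°

110.959°W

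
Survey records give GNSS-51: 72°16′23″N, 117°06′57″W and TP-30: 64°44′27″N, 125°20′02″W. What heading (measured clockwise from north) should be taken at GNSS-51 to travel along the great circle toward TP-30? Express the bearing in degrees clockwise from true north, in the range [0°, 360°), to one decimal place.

GNSS-51: φ = +72.27306°, λ = -117.11583°
TP-30: φ = +64.74083°, λ = -125.33389°
Δλ = -8.2181°
y = sin Δλ · cos φ₂ = -0.060995
x = cos φ₁ sin φ₂ − sin φ₁ cos φ₂ cos Δλ = -0.126910
θ = atan2(y, x) = -154.3304° → 205.6696° (mod 360°)

205.7°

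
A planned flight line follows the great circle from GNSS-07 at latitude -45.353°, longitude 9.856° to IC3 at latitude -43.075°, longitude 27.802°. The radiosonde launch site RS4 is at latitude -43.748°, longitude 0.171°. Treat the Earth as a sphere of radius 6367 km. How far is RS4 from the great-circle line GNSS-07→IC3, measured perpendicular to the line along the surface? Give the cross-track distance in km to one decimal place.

181.1 km

δ₁₃ = central angle GNSS-07→RS4 = 0.123590 rad  (haversine)
θ₁₃ = bearing GNSS-07→RS4 = 279.659°,  θ₁₂ = bearing GNSS-07→IC3 = 86.323°
dₓₜ = R·arcsin(sin δ₁₃ · sin(θ₁₃ − θ₁₂)) = 6367·arcsin(0.12328·sin(193.336°)) = -181.072 km
|dₓₜ| = 181.072 km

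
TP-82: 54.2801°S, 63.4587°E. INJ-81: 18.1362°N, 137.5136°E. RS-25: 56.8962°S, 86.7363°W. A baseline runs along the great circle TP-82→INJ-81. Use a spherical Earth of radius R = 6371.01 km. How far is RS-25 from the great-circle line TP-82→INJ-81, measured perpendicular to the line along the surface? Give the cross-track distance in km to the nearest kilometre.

4896 km

δ₁₃ = central angle TP-82→RS-25 = 1.155548 rad  (haversine)
θ₁₃ = bearing TP-82→RS-25 = 197.258°,  θ₁₂ = bearing TP-82→INJ-81 = 66.691°
dₓₜ = R·arcsin(sin δ₁₃ · sin(θ₁₃ − θ₁₂)) = 6371.01·arcsin(0.91502·sin(130.567°)) = 4896.407 km
|dₓₜ| = 4896.407 km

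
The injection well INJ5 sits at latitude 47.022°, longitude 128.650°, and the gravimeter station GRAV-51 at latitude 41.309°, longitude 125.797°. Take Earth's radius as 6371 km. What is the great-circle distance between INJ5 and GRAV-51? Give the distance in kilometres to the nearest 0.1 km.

674.7 km

Δφ = -5.7130°,  Δλ = -2.8530°
a = sin²(Δφ/2) + cos φ₁ cos φ₂ sin²(Δλ/2) = 0.002801
c = 2·arcsin(√a) = 0.105896 rad = 6.0674°
d = R·c = 6371 × 0.105896 = 674.7 km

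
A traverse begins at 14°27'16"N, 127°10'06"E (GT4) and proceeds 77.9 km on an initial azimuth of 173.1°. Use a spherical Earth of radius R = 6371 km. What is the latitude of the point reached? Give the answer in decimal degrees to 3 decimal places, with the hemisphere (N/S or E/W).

GT4: φ = +14.45444°, λ = +127.16833°
δ = d/R = 77.9/6371 = 0.012227 rad
φ₂ = arcsin(sin φ₁ cos δ + cos φ₁ sin δ cos θ)
   = arcsin(0.24961·0.99993 + 0.96835·0.01223·-0.99276) = 13.75893°
λ₂ = λ₁ + atan2(sin θ sin δ cos φ₁, cos δ − sin φ₁ sin φ₂) = 127.25498°

13.759°N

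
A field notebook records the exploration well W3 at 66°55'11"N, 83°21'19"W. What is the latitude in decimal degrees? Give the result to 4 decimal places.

66.9197°N

66° + 55′/60 + 11″/3600 = 66 + 0.91667 + 0.00306 = 66.9197°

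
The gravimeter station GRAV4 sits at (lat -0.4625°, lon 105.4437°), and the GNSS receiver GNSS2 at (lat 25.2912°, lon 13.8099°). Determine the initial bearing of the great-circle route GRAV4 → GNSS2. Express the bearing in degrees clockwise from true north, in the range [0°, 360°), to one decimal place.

295.3°

Δλ = -91.6338°
y = sin Δλ · cos φ₂ = -0.903781
x = cos φ₁ sin φ₂ − sin φ₁ cos φ₂ cos Δλ = 0.426997
θ = atan2(y, x) = -64.7113° → 295.2887° (mod 360°)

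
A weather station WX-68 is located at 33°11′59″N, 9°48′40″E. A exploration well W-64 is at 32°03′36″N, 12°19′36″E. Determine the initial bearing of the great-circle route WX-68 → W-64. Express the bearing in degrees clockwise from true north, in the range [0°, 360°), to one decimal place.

117.6°

WX-68: φ = +33.19972°, λ = +9.81111°
W-64: φ = +32.06000°, λ = +12.32667°
Δλ = 2.5156°
y = sin Δλ · cos φ₂ = 0.037197
x = cos φ₁ sin φ₂ − sin φ₁ cos φ₂ cos Δλ = -0.019443
θ = atan2(y, x) = 117.5967° → 117.5967° (mod 360°)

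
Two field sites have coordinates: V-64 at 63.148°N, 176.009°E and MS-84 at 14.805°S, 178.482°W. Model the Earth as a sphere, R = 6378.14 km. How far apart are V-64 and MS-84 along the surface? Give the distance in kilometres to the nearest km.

Δφ = -77.9530°,  Δλ = 5.5090°
a = sin²(Δφ/2) + cos φ₁ cos φ₂ sin²(Δλ/2) = 0.396652
c = 2·arcsin(√a) = 1.362599 rad = 78.0711°
d = R·c = 6378.14 × 1.362599 = 8690.8 km

8691 km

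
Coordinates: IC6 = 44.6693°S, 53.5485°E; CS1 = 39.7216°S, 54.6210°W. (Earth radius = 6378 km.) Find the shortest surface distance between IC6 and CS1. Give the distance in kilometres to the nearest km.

8217 km

Δφ = 4.9477°,  Δλ = -108.1695°
a = sin²(Δφ/2) + cos φ₁ cos φ₂ sin²(Δλ/2) = 0.360653
c = 2·arcsin(√a) = 1.288363 rad = 73.8178°
d = R·c = 6378 × 1.288363 = 8217.2 km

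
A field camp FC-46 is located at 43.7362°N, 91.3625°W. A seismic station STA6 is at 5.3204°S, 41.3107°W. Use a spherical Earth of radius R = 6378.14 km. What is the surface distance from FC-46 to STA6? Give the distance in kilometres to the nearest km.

Δφ = -49.0566°,  Δλ = 50.0518°
a = sin²(Δφ/2) + cos φ₁ cos φ₂ sin²(Δλ/2) = 0.301085
c = 2·arcsin(√a) = 1.161646 rad = 66.5574°
d = R·c = 6378.14 × 1.161646 = 7409.1 km

7409 km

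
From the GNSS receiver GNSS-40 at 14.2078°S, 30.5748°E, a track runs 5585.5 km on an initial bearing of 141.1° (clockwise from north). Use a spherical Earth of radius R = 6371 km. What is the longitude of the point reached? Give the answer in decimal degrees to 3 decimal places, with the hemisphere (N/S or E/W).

76.137°E

δ = d/R = 5585.5/6371 = 0.876707 rad
φ₂ = arcsin(sin φ₁ cos δ + cos φ₁ sin δ cos θ)
   = arcsin(-0.24544·0.63969 + 0.96941·0.76864·-0.77824) = -47.46740°
λ₂ = λ₁ + atan2(sin θ sin δ cos φ₁, cos δ − sin φ₁ sin φ₂) = 76.13665°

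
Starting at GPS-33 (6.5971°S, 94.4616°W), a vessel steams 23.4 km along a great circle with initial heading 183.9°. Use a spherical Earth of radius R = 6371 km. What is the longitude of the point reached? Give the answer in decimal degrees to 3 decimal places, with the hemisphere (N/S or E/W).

94.476°W

δ = d/R = 23.4/6371 = 0.003673 rad
φ₂ = arcsin(sin φ₁ cos δ + cos φ₁ sin δ cos θ)
   = arcsin(-0.11489·0.99999 + 0.99338·0.00367·-0.99768) = -6.80705°
λ₂ = λ₁ + atan2(sin θ sin δ cos φ₁, cos δ − sin φ₁ sin φ₂) = -94.47601°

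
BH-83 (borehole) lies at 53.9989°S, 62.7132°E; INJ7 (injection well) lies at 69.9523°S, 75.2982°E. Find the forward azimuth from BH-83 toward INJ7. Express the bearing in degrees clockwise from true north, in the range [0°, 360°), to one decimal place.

165.1°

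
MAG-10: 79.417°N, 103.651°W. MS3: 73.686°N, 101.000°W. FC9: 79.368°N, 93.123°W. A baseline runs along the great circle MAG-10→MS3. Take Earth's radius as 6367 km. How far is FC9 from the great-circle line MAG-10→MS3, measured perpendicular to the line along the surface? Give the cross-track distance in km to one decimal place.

214.7 km

δ₁₃ = central angle MAG-10→FC9 = 0.033789 rad  (haversine)
θ₁₃ = bearing MAG-10→FC9 = 86.270°,  θ₁₂ = bearing MAG-10→MS3 = 172.565°
dₓₜ = R·arcsin(sin δ₁₃ · sin(θ₁₃ − θ₁₂)) = 6367·arcsin(0.03378·sin(-86.296°)) = -214.686 km
|dₓₜ| = 214.686 km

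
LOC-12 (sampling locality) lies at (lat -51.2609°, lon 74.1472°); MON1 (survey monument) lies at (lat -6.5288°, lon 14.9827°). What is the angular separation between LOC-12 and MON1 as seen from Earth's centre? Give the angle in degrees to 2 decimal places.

Δφ = 44.7321°,  Δλ = -59.1645°
a = sin²(Δφ/2) + cos φ₁ cos φ₂ sin²(Δλ/2) = 0.296318
c = 2·arcsin(√a) = 1.151229 rad = 65.9606°

65.96°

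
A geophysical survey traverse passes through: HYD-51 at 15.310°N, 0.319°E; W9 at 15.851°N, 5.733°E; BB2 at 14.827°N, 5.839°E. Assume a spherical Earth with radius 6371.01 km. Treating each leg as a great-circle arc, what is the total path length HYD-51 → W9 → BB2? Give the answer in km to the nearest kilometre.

HYD-51→W9: c = 0.091506 rad, d = 582.98 km
W9→BB2: c = 0.017961 rad, d = 114.43 km
Total = 582.98 + 114.43 = 697.41 km

697 km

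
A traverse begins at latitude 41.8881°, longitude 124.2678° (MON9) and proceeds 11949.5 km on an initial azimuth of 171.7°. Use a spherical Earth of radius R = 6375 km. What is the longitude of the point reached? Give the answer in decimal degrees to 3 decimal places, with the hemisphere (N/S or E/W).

142.929°E

δ = d/R = 11949.5/6375 = 1.874431 rad
φ₂ = arcsin(sin φ₁ cos δ + cos φ₁ sin δ cos θ)
   = arcsin(0.66768·-0.29899 + 0.74445·0.95426·-0.98953) = -64.49995°
λ₂ = λ₁ + atan2(sin θ sin δ cos φ₁, cos δ − sin φ₁ sin φ₂) = 142.92917°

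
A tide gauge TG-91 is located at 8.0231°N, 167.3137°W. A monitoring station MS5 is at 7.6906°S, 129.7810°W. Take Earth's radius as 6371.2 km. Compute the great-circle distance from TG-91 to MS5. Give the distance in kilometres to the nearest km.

4512 km

Δφ = -15.7137°,  Δλ = 37.5327°
a = sin²(Δφ/2) + cos φ₁ cos φ₂ sin²(Δλ/2) = 0.120249
c = 2·arcsin(√a) = 0.708248 rad = 40.5796°
d = R·c = 6371.2 × 0.708248 = 4512.4 km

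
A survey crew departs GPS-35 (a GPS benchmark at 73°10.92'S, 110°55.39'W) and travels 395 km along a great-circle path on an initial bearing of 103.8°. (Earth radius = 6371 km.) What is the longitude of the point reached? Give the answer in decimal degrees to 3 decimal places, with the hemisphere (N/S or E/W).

GPS-35: φ = -73.18200°, λ = -110.92317°
δ = d/R = 395/6371 = 0.062000 rad
φ₂ = arcsin(sin φ₁ cos δ + cos φ₁ sin δ cos θ)
   = arcsin(-0.95723·0.99808 + 0.28933·0.06196·-0.23853) = -73.67152°
λ₂ = λ₁ + atan2(sin θ sin δ cos φ₁, cos δ − sin φ₁ sin φ₂) = -98.56491°

98.565°W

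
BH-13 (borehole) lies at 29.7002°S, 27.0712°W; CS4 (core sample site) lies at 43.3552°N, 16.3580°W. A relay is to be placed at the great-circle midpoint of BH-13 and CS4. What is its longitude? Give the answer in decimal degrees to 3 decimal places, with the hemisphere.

Bx = cos φ₂ cos Δλ = 0.714438,  By = cos φ₂ sin Δλ = 0.135165
φₘ = atan2(sin φ₁ + sin φ₂, √((cos φ₁ + Bx)² + By²)) = 6.85693°
λₘ = λ₁ + atan2(By, cos φ₁ + Bx) = -22.19103°

22.191°W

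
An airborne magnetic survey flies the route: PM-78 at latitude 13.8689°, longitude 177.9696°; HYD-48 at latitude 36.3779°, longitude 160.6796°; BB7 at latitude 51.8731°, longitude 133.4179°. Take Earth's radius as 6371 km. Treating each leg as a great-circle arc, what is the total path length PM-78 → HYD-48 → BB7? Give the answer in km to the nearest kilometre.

5785 km

PM-78→HYD-48: c = 0.476733 rad, d = 3037.27 km
HYD-48→BB7: c = 0.431264 rad, d = 2747.58 km
Total = 3037.27 + 2747.58 = 5784.85 km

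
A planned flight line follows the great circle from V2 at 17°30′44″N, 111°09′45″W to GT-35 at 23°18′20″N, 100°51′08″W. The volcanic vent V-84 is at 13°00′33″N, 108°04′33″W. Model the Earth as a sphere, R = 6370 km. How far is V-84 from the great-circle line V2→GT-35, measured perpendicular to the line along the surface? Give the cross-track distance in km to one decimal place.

V2: φ = +17.51222°, λ = -111.16250°
GT-35: φ = +23.30556°, λ = -100.85222°
V-84: φ = +13.00917°, λ = -108.07583°
δ₁₃ = central angle V2→V-84 = 0.094214 rad  (haversine)
θ₁₃ = bearing V2→V-84 = 146.104°,  θ₁₂ = bearing V2→GT-35 = 57.331°
dₓₜ = R·arcsin(sin δ₁₃ · sin(θ₁₃ − θ₁₂)) = 6370·arcsin(0.09407·sin(88.773°)) = 600.006 km
|dₓₜ| = 600.006 km

600.0 km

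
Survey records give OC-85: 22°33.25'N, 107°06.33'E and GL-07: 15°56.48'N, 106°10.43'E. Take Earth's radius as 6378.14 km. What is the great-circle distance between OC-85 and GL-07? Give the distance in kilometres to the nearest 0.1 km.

OC-85: φ = +22.55417°, λ = +107.10550°
GL-07: φ = +15.94133°, λ = +106.17383°
Δφ = -6.6128°,  Δλ = -0.9317°
a = sin²(Δφ/2) + cos φ₁ cos φ₂ sin²(Δλ/2) = 0.003385
c = 2·arcsin(√a) = 0.116431 rad = 6.6710°
d = R·c = 6378.14 × 0.116431 = 742.6 km

742.6 km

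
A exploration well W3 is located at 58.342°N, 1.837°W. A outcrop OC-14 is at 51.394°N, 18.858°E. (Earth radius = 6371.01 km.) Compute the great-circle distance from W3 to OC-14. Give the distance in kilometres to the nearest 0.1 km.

1524.0 km

Δφ = -6.9480°,  Δλ = 20.6950°
a = sin²(Δφ/2) + cos φ₁ cos φ₂ sin²(Δλ/2) = 0.014237
c = 2·arcsin(√a) = 0.239210 rad = 13.7057°
d = R·c = 6371.01 × 0.239210 = 1524.0 km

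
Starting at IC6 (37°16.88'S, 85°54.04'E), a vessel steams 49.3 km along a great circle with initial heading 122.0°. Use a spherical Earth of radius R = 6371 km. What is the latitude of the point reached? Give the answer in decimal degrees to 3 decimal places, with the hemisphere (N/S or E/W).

IC6: φ = -37.28133°, λ = +85.90067°
δ = d/R = 49.3/6371 = 0.007738 rad
φ₂ = arcsin(sin φ₁ cos δ + cos φ₁ sin δ cos θ)
   = arcsin(-0.60573·0.99997 + 0.79567·0.00774·-0.52992) = -37.51534°
λ₂ = λ₁ + atan2(sin θ sin δ cos φ₁, cos δ − sin φ₁ sin φ₂) = 86.37470°

37.515°S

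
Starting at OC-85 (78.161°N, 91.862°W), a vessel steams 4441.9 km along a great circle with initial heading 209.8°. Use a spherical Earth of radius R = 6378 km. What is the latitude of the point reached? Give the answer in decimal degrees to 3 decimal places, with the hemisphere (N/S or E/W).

δ = d/R = 4441.9/6378 = 0.696441 rad
φ₂ = arcsin(sin φ₁ cos δ + cos φ₁ sin δ cos θ)
   = arcsin(0.97873·0.76713 + 0.20516·0.64149·-0.86777) = 39.53915°
λ₂ = λ₁ + atan2(sin θ sin δ cos φ₁, cos δ − sin φ₁ sin φ₂) = -116.28016°

39.539°N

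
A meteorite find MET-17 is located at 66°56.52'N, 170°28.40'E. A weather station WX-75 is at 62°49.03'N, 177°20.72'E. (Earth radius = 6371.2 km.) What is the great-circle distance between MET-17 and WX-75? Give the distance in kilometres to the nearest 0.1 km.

MET-17: φ = +66.94200°, λ = +170.47333°
WX-75: φ = +62.81717°, λ = +177.34533°
Δφ = -4.1248°,  Δλ = 6.8720°
a = sin²(Δφ/2) + cos φ₁ cos φ₂ sin²(Δλ/2) = 0.001938
c = 2·arcsin(√a) = 0.088070 rad = 5.0461°
d = R·c = 6371.2 × 0.088070 = 561.1 km

561.1 km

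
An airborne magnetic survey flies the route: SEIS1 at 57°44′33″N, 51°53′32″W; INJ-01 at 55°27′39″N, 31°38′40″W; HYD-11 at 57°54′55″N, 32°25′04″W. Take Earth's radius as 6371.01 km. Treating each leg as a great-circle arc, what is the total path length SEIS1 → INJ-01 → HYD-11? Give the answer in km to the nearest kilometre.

1537 km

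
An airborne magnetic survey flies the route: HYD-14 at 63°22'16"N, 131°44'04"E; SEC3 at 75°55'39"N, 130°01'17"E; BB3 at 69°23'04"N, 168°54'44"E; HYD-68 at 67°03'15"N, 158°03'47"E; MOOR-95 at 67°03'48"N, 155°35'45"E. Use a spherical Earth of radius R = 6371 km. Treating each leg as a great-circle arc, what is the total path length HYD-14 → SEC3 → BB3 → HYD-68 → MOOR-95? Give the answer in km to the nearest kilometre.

3462 km

HYD-14: φ = +63.37111°, λ = +131.73444°
SEC3: φ = +75.92750°, λ = +130.02139°
BB3: φ = +69.38444°, λ = +168.91222°
HYD-68: φ = +67.05417°, λ = +158.06306°
MOOR-95: φ = +67.06333°, λ = +155.59583°
HYD-14→SEC3: c = 0.219374 rad, d = 1397.63 km
SEC3→BB3: c = 0.226270 rad, d = 1441.56 km
BB3→HYD-68: c = 0.081022 rad, d = 516.19 km
HYD-68→MOOR-95: c = 0.016784 rad, d = 106.93 km
Total = 1397.63 + 1441.56 + 516.19 + 106.93 = 3462.32 km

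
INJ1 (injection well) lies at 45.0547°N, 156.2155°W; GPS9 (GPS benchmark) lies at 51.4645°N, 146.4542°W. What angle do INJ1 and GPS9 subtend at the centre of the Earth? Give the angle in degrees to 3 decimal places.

Δφ = 6.4098°,  Δλ = 9.7613°
a = sin²(Δφ/2) + cos φ₁ cos φ₂ sin²(Δλ/2) = 0.006311
c = 2·arcsin(√a) = 0.159056 rad = 9.1132°

9.113°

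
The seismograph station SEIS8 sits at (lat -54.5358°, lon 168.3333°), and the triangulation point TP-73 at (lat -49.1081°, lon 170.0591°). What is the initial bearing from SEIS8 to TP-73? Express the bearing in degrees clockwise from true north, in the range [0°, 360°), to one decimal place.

11.8°

Δλ = 1.7258°
y = sin Δλ · cos φ₂ = 0.019715
x = cos φ₁ sin φ₂ − sin φ₁ cos φ₂ cos Δλ = 0.094348
θ = atan2(y, x) = 11.8029° → 11.8029° (mod 360°)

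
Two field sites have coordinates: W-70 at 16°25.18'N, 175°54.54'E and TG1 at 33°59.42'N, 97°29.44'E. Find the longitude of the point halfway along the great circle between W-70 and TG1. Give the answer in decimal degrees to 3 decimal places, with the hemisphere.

W-70: φ = +16.41967°, λ = +175.90900°
TG1: φ = +33.99033°, λ = +97.49067°
Bx = cos φ₂ cos Δλ = 0.166460,  By = cos φ₂ sin Δλ = -0.812250
φₘ = atan2(sin φ₁ + sin φ₂, √((cos φ₁ + Bx)² + By²)) = 31.23150°
λₘ = λ₁ + atan2(By, cos φ₁ + Bx) = 140.09607°

140.096°E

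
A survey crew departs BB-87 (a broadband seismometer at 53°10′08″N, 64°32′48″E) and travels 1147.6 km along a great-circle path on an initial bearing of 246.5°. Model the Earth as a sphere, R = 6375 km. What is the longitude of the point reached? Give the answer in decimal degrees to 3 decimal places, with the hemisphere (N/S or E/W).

BB-87: φ = +53.16889°, λ = +64.54667°
δ = d/R = 1147.6/6375 = 0.180016 rad
φ₂ = arcsin(sin φ₁ cos δ + cos φ₁ sin δ cos θ)
   = arcsin(0.80041·0.98384 + 0.59946·0.17905·-0.39875) = 48.13114°
λ₂ = λ₁ + atan2(sin θ sin δ cos φ₁, cos δ − sin φ₁ sin φ₂) = 50.30504°

50.305°E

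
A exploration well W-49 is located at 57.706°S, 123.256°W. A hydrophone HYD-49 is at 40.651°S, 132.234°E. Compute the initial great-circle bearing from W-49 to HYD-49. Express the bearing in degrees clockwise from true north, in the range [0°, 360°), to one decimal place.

Δλ = -104.5100°
y = sin Δλ · cos φ₂ = -0.734492
x = cos φ₁ sin φ₂ − sin φ₁ cos φ₂ cos Δλ = -0.508732
θ = atan2(y, x) = -124.7077° → 235.2923° (mod 360°)

235.3°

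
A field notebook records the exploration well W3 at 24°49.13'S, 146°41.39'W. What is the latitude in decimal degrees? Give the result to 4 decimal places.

24.8188°S

24° + 49.13′/60 = 24 + 0.81883 = 24.8188°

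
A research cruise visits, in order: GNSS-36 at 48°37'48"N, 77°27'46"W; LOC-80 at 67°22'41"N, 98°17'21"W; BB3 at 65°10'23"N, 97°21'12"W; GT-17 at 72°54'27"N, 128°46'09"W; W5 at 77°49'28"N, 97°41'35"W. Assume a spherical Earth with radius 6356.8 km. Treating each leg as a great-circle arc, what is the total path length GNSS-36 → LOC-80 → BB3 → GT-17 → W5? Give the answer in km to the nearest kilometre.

5130 km

GNSS-36: φ = +48.63000°, λ = -77.46278°
LOC-80: φ = +67.37806°, λ = -98.28917°
BB3: φ = +65.17306°, λ = -97.35333°
GT-17: φ = +72.90750°, λ = -128.76917°
W5: φ = +77.82444°, λ = -97.69306°
GNSS-36→LOC-80: c = 0.375483 rad, d = 2386.87 km
LOC-80→BB3: c = 0.039040 rad, d = 248.17 km
BB3→GT-17: c = 0.233720 rad, d = 1485.71 km
GT-17→W5: c = 0.158764 rad, d = 1009.23 km
Total = 2386.87 + 248.17 + 1485.71 + 1009.23 = 5129.98 km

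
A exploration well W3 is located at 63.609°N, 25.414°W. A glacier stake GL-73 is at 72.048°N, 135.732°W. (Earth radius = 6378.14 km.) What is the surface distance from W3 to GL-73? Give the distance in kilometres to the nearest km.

4055 km

Δφ = 8.4390°,  Δλ = -110.3180°
a = sin²(Δφ/2) + cos φ₁ cos φ₂ sin²(Δλ/2) = 0.097700
c = 2·arcsin(√a) = 0.635796 rad = 36.4284°
d = R·c = 6378.14 × 0.635796 = 4055.2 km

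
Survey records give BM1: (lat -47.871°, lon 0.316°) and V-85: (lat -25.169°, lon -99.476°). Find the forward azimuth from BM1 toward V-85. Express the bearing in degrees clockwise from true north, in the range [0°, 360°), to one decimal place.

245.9°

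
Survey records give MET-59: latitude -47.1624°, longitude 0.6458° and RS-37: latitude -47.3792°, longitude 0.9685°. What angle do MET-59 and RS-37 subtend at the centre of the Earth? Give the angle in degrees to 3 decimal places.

0.308°

Δφ = -0.2168°,  Δλ = 0.3227°
a = sin²(Δφ/2) + cos φ₁ cos φ₂ sin²(Δλ/2) = 0.000007
c = 2·arcsin(√a) = 0.005378 rad = 0.3081°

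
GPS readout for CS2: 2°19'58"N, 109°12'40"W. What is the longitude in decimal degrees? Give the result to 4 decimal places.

109.2111°W

109° + 12′/60 + 40″/3600 = 109 + 0.20000 + 0.01111 = 109.2111°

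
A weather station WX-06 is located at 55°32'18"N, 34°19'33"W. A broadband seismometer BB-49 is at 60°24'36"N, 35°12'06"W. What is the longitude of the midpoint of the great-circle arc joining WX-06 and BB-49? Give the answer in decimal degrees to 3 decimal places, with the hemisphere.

34.734°W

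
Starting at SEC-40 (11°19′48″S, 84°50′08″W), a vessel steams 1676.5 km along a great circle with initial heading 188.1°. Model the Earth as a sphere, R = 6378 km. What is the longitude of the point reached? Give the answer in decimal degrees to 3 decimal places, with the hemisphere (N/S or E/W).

87.175°W

SEC-40: φ = -11.33000°, λ = -84.83556°
δ = d/R = 1676.5/6378 = 0.262857 rad
φ₂ = arcsin(sin φ₁ cos δ + cos φ₁ sin δ cos θ)
   = arcsin(-0.19646·0.96565 + 0.98051·0.25984·-0.99002) = -26.22812°
λ₂ = λ₁ + atan2(sin θ sin δ cos φ₁, cos δ − sin φ₁ sin φ₂) = -87.17467°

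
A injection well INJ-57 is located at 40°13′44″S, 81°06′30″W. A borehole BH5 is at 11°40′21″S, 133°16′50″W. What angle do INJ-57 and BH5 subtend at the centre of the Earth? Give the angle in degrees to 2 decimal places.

53.90°

INJ-57: φ = -40.22889°, λ = -81.10833°
BH5: φ = -11.67250°, λ = -133.28056°
Δφ = 28.5564°,  Δλ = -52.1722°
a = sin²(Δφ/2) + cos φ₁ cos φ₂ sin²(Δλ/2) = 0.205394
c = 2·arcsin(√a) = 0.940714 rad = 53.8990°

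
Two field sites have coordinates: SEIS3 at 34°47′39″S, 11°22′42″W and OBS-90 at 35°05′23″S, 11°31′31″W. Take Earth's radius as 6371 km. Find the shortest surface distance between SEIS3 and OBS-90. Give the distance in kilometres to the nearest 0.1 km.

SEIS3: φ = -34.79417°, λ = -11.37833°
OBS-90: φ = -35.08972°, λ = -11.52528°
Δφ = -0.2956°,  Δλ = -0.1469°
a = sin²(Δφ/2) + cos φ₁ cos φ₂ sin²(Δλ/2) = 0.000008
c = 2·arcsin(√a) = 0.005570 rad = 0.3192°
d = R·c = 6371 × 0.005570 = 35.5 km

35.5 km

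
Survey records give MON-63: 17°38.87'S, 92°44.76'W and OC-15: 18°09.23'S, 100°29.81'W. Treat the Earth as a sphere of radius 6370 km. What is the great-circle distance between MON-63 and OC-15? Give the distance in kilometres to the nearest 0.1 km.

821.9 km

MON-63: φ = -17.64783°, λ = -92.74600°
OC-15: φ = -18.15383°, λ = -100.49683°
Δφ = -0.5060°,  Δλ = -7.7508°
a = sin²(Δφ/2) + cos φ₁ cos φ₂ sin²(Δλ/2) = 0.004156
c = 2·arcsin(√a) = 0.129022 rad = 7.3924°
d = R·c = 6370 × 0.129022 = 821.9 km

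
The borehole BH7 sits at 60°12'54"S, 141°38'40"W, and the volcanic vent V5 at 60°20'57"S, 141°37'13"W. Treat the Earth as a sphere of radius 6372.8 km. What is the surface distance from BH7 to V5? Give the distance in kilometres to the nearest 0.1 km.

BH7: φ = -60.21500°, λ = -141.64444°
V5: φ = -60.34917°, λ = -141.62028°
Δφ = -0.1342°,  Δλ = 0.0242°
a = sin²(Δφ/2) + cos φ₁ cos φ₂ sin²(Δλ/2) = 0.000001
c = 2·arcsin(√a) = 0.002351 rad = 0.1347°
d = R·c = 6372.8 × 0.002351 = 15.0 km

15.0 km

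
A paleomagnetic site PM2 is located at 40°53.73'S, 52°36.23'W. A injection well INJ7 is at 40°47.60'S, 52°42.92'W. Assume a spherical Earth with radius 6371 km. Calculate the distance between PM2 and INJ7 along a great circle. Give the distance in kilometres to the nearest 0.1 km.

14.7 km

PM2: φ = -40.89550°, λ = -52.60383°
INJ7: φ = -40.79333°, λ = -52.71533°
Δφ = 0.1022°,  Δλ = -0.1115°
a = sin²(Δφ/2) + cos φ₁ cos φ₂ sin²(Δλ/2) = 0.000001
c = 2·arcsin(√a) = 0.002312 rad = 0.1325°
d = R·c = 6371 × 0.002312 = 14.7 km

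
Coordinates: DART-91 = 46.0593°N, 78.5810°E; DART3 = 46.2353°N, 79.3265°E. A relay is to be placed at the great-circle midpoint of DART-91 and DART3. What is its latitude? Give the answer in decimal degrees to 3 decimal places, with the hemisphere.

Bx = cos φ₂ cos Δλ = 0.691640,  By = cos φ₂ sin Δλ = 0.009000
φₘ = atan2(sin φ₁ + sin φ₂, √((cos φ₁ + Bx)² + By²)) = 46.14791°
λₘ = λ₁ + atan2(By, cos φ₁ + Bx) = 78.95315°

46.148°N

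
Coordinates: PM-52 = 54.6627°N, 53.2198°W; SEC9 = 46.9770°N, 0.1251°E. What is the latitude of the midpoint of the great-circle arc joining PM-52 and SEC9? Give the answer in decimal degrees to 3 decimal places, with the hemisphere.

53.912°N

Bx = cos φ₂ cos Δλ = 0.407326,  By = cos φ₂ sin Δλ = 0.547364
φₘ = atan2(sin φ₁ + sin φ₂, √((cos φ₁ + Bx)² + By²)) = 53.91167°
λₘ = λ₁ + atan2(By, cos φ₁ + Bx) = -24.17652°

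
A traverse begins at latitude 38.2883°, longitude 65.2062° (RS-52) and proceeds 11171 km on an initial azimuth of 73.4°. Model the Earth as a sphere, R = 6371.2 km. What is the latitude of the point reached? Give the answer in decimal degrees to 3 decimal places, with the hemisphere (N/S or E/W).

6.201°N

δ = d/R = 11171/6371.2 = 1.753359 rad
φ₂ = arcsin(sin φ₁ cos δ + cos φ₁ sin δ cos θ)
   = arcsin(0.61962·-0.18155 + 0.78490·0.98338·0.28569) = 6.20115°
λ₂ = λ₁ + atan2(sin θ sin δ cos φ₁, cos δ − sin φ₁ sin φ₂) = 173.77472°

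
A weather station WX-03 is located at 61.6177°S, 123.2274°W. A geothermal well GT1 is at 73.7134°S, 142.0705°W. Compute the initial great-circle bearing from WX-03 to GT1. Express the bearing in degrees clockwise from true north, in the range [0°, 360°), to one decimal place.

Δλ = -18.8431°
y = sin Δλ · cos φ₂ = -0.090577
x = cos φ₁ sin φ₂ − sin φ₁ cos φ₂ cos Δλ = -0.222768
θ = atan2(y, x) = -157.8736° → 202.1264° (mod 360°)

202.1°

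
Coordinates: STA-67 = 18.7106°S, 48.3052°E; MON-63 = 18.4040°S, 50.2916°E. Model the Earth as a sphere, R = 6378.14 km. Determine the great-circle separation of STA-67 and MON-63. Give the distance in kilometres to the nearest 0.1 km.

Δφ = 0.3066°,  Δλ = 1.9864°
a = sin²(Δφ/2) + cos φ₁ cos φ₂ sin²(Δλ/2) = 0.000277
c = 2·arcsin(√a) = 0.033299 rad = 1.9079°
d = R·c = 6378.14 × 0.033299 = 212.4 km

212.4 km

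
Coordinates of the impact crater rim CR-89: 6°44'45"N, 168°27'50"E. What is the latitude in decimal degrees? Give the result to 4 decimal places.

6.7458°N

6° + 44′/60 + 45″/3600 = 6 + 0.73333 + 0.01250 = 6.7458°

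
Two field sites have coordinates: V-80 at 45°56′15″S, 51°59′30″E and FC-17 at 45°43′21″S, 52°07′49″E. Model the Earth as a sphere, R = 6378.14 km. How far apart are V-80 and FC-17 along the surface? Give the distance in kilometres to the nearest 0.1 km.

26.2 km

V-80: φ = -45.93750°, λ = +51.99167°
FC-17: φ = -45.72250°, λ = +52.13028°
Δφ = 0.2150°,  Δλ = 0.1386°
a = sin²(Δφ/2) + cos φ₁ cos φ₂ sin²(Δλ/2) = 0.000004
c = 2·arcsin(√a) = 0.004114 rad = 0.2357°
d = R·c = 6378.14 × 0.004114 = 26.2 km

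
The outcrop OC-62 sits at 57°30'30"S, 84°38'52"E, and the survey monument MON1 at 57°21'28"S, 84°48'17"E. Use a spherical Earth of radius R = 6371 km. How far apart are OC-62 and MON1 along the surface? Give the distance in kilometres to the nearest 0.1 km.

19.2 km

OC-62: φ = -57.50833°, λ = +84.64778°
MON1: φ = -57.35778°, λ = +84.80472°
Δφ = 0.1506°,  Δλ = 0.1569°
a = sin²(Δφ/2) + cos φ₁ cos φ₂ sin²(Δλ/2) = 0.000002
c = 2·arcsin(√a) = 0.003013 rad = 0.1726°
d = R·c = 6371 × 0.003013 = 19.2 km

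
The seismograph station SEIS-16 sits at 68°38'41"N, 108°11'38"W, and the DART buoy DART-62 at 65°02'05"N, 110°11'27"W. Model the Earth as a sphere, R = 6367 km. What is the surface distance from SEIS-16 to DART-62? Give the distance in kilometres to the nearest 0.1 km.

410.5 km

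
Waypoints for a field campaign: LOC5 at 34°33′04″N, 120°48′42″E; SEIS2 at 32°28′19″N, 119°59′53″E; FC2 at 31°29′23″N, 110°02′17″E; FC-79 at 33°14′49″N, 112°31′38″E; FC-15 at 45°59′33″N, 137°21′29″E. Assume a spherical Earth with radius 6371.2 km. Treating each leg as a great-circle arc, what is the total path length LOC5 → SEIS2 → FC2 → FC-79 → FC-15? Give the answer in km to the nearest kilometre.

LOC5: φ = +34.55111°, λ = +120.81167°
SEIS2: φ = +32.47194°, λ = +119.99806°
FC2: φ = +31.48972°, λ = +110.03806°
FC-79: φ = +33.24694°, λ = +112.52722°
FC-15: φ = +45.99250°, λ = +137.35806°
LOC5→SEIS2: c = 0.038170 rad, d = 243.19 km
SEIS2→FC2: c = 0.148389 rad, d = 945.41 km
FC2→FC-79: c = 0.047820 rad, d = 304.67 km
FC-79→FC-15: c = 0.398500 rad, d = 2538.93 km
Total = 243.19 + 945.41 + 304.67 + 2538.93 = 4032.20 km

4032 km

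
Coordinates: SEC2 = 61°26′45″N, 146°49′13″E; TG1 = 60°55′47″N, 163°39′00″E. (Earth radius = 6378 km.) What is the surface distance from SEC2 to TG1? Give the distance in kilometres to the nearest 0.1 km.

902.2 km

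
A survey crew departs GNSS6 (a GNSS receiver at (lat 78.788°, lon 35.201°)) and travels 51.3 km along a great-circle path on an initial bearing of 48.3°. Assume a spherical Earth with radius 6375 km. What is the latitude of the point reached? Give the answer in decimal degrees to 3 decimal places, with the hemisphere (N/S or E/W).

δ = d/R = 51.3/6375 = 0.008047 rad
φ₂ = arcsin(sin φ₁ cos δ + cos φ₁ sin δ cos θ)
   = arcsin(0.98091·0.99997 + 0.19444·0.00805·0.66523) = 79.08935°
λ₂ = λ₁ + atan2(sin θ sin δ cos φ₁, cos δ − sin φ₁ sin φ₂) = 37.02002°

79.089°N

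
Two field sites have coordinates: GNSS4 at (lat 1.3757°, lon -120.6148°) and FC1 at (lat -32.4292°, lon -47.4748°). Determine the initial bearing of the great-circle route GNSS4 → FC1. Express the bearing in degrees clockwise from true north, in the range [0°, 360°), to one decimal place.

Δλ = 73.1400°
y = sin Δλ · cos φ₂ = 0.807774
x = cos φ₁ sin φ₂ − sin φ₁ cos φ₂ cos Δλ = -0.541980
θ = atan2(y, x) = 123.8598° → 123.8598° (mod 360°)

123.9°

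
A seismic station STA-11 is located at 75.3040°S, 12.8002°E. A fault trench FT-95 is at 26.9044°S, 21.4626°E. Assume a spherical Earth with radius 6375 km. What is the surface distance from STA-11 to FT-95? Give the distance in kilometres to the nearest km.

Δφ = 48.3996°,  Δλ = 8.6624°
a = sin²(Δφ/2) + cos φ₁ cos φ₂ sin²(Δλ/2) = 0.169325
c = 2·arcsin(√a) = 0.848178 rad = 48.5970°
d = R·c = 6375 × 0.848178 = 5407.1 km

5407 km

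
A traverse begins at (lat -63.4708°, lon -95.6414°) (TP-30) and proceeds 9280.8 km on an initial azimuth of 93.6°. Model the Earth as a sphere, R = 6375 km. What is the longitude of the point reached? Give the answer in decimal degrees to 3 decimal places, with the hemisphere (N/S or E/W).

5.378°W

δ = d/R = 9280.8/6375 = 1.455812 rad
φ₂ = arcsin(sin φ₁ cos δ + cos φ₁ sin δ cos θ)
   = arcsin(-0.89471·0.11473 + 0.44665·0.99340·-0.06279) = -7.49914°
λ₂ = λ₁ + atan2(sin θ sin δ cos φ₁, cos δ − sin φ₁ sin φ₂) = -5.37771°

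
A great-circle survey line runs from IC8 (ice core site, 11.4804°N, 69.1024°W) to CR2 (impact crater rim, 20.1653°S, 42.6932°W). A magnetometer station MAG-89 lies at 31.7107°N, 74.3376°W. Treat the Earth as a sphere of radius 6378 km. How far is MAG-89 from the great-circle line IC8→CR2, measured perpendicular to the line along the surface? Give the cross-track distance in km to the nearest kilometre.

1031 km

δ₁₃ = central angle IC8→MAG-89 = 0.363009 rad  (haversine)
θ₁₃ = bearing IC8→MAG-89 = 347.373°,  θ₁₂ = bearing IC8→CR2 = 140.427°
dₓₜ = R·arcsin(sin δ₁₃ · sin(θ₁₃ − θ₁₂)) = 6378·arcsin(0.35509·sin(206.946°)) = -1030.773 km
|dₓₜ| = 1030.773 km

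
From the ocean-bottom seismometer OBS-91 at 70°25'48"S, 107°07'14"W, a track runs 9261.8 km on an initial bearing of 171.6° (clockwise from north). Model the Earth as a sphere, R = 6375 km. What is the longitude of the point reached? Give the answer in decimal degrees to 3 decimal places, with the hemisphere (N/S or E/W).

OBS-91: φ = -70.43000°, λ = -107.12056°
δ = d/R = 9261.8/6375 = 1.452831 rad
φ₂ = arcsin(sin φ₁ cos δ + cos φ₁ sin δ cos θ)
   = arcsin(-0.94223·0.11769 + 0.33496·0.99305·-0.98927) = -26.10100°
λ₂ = λ₁ + atan2(sin θ sin δ cos φ₁, cos δ − sin φ₁ sin φ₂) = 63.58304°

63.583°E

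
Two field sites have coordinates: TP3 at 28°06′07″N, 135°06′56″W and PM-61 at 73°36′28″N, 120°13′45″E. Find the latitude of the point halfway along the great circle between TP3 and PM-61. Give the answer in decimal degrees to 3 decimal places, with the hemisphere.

TP3: φ = +28.10194°, λ = -135.11556°
PM-61: φ = +73.60778°, λ = +120.22917°
Bx = cos φ₂ cos Δλ = -0.071400,  By = cos φ₂ sin Δλ = -0.273030
φₘ = atan2(sin φ₁ + sin φ₂, √((cos φ₁ + Bx)² + By²)) = 59.11835°
λₘ = λ₁ + atan2(By, cos φ₁ + Bx) = -153.72796°

59.118°N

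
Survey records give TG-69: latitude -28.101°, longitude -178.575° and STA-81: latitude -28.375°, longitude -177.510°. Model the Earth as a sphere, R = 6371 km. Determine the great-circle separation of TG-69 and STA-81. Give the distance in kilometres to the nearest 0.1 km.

Δφ = -0.2740°,  Δλ = 1.0650°
a = sin²(Δφ/2) + cos φ₁ cos φ₂ sin²(Δλ/2) = 0.000073
c = 2·arcsin(√a) = 0.017060 rad = 0.9774°
d = R·c = 6371 × 0.017060 = 108.7 km

108.7 km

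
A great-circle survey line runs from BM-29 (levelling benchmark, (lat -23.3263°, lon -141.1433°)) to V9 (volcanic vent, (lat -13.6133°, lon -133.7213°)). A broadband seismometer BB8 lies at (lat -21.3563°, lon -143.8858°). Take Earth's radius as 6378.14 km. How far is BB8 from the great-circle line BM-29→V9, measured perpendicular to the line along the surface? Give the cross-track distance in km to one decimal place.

357.5 km

δ₁₃ = central angle BM-29→BB8 = 0.056053 rad  (haversine)
θ₁₃ = bearing BM-29→BB8 = 307.306°,  θ₁₂ = bearing BM-29→V9 = 37.186°
dₓₜ = R·arcsin(sin δ₁₃ · sin(θ₁₃ − θ₁₂)) = 6378.14·arcsin(0.05602·sin(270.120°)) = -357.512 km
|dₓₜ| = 357.512 km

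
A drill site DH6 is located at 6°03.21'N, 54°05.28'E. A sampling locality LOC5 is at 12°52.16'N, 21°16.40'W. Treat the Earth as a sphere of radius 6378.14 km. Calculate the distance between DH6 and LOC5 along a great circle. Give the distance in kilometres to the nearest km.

8285 km

DH6: φ = +6.05350°, λ = +54.08800°
LOC5: φ = +12.86933°, λ = -21.27333°
Δφ = 6.8158°,  Δλ = -75.3613°
a = sin²(Δφ/2) + cos φ₁ cos φ₂ sin²(Δλ/2) = 0.365756
c = 2·arcsin(√a) = 1.298973 rad = 74.4257°
d = R·c = 6378.14 × 1.298973 = 8285.0 km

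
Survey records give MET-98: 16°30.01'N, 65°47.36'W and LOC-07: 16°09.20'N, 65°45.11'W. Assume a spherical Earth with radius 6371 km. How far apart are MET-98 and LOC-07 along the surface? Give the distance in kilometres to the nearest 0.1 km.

38.8 km

MET-98: φ = +16.50017°, λ = -65.78933°
LOC-07: φ = +16.15333°, λ = -65.75183°
Δφ = -0.3468°,  Δλ = 0.0375°
a = sin²(Δφ/2) + cos φ₁ cos φ₂ sin²(Δλ/2) = 0.000009
c = 2·arcsin(√a) = 0.006086 rad = 0.3487°
d = R·c = 6371 × 0.006086 = 38.8 km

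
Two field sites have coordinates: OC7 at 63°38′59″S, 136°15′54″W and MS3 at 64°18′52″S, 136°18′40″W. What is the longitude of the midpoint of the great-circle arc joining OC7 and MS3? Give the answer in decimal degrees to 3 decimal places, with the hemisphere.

136.288°W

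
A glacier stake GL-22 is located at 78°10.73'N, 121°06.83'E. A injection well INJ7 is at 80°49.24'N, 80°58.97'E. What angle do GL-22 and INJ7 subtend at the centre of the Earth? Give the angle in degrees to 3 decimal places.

GL-22: φ = +78.17883°, λ = +121.11383°
INJ7: φ = +80.82067°, λ = +80.98283°
Δφ = 2.6418°,  Δλ = -40.1310°
a = sin²(Δφ/2) + cos φ₁ cos φ₂ sin²(Δλ/2) = 0.004378
c = 2·arcsin(√a) = 0.132434 rad = 7.5879°

7.588°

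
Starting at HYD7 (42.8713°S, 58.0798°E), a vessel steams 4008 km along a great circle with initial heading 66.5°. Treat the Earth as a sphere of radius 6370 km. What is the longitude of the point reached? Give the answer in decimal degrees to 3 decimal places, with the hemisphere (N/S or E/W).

93.739°E

δ = d/R = 4008/6370 = 0.629199 rad
φ₂ = arcsin(sin φ₁ cos δ + cos φ₁ sin δ cos θ)
   = arcsin(-0.68035·0.80850 + 0.73288·0.58850·0.39875) = -22.21510°
λ₂ = λ₁ + atan2(sin θ sin δ cos φ₁, cos δ − sin φ₁ sin φ₂) = 93.73882°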